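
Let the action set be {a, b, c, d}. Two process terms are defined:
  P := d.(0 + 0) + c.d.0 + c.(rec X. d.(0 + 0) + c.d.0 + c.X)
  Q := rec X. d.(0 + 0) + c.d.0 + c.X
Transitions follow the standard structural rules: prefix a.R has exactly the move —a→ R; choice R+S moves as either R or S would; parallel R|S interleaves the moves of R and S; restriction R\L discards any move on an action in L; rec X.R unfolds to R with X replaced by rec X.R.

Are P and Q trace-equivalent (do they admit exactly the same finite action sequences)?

traces(P) = traces(Q)

Reachable graph of P (5 states):
  u0 = d.(0 + 0) + c.d.0 + c.(rec X. d.(0 + 0) + c.d.0 + c.X) → =c=> u1, =c=> u2, =d=> u3
  u1 = d.0 → =d=> u4
  u2 = rec X. d.(0 + 0) + c.d.0 + c.X → =c=> u1, =c=> u2, =d=> u3
  u3 = 0 + 0 → deadlocked
  u4 = 0 → deadlocked
Reachable graph of Q (4 states):
  v0 = rec X. d.(0 + 0) + c.d.0 + c.X → =c=> v0, =c=> v1, =d=> v2
  v1 = d.0 → =d=> v3
  v2 = 0 + 0 → deadlocked
  v3 = 0 → deadlocked
Coarsest stable partition (strong bisimilarity classes):
  B0 = {u0, u2, v0}
  B1 = {u3, u4, v2, v3}
  B2 = {u1, v1}
u0 ∈ B0, v0 ∈ B0 → same block
Bisimilar ⇒ trace-equivalent.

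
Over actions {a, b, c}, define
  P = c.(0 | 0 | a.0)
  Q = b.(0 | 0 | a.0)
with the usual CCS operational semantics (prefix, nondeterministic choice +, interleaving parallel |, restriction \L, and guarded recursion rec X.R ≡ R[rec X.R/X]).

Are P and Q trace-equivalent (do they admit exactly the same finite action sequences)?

Reachable graph of P (3 states):
  m0 = c.(0 | 0 | a.0) → —c→ m1
  m1 = 0 | 0 | a.0 → —a→ m2
  m2 = 0 | 0 | 0 → ·
Reachable graph of Q (3 states):
  n0 = b.(0 | 0 | a.0) → —b→ n1
  n1 = 0 | 0 | a.0 → —a→ n2
  n2 = 0 | 0 | 0 → ·
Executing c from P (initial set {m0}):
  [1] c ⇒ {m1}
  — P admits the full trace.
Executing c from Q (initial set {n0}):
  [1] c ⇒ ∅  — Q cannot continue

trace-distinct — witness ⟨c⟩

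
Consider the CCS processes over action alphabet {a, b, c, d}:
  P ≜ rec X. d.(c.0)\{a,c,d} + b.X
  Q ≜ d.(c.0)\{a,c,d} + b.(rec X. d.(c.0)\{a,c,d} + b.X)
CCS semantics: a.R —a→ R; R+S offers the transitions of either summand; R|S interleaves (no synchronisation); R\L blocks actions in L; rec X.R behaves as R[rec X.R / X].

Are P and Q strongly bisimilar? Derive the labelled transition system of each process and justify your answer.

P ~ Q

LTS(P): 2 reachable states
  p0 = rec X. d.(c.0)\{a,c,d} + b.X → ··b··> p0, ··d··> p1
  p1 = (c.0)\{a,c,d} → ·
LTS(Q): 3 reachable states
  q0 = d.(c.0)\{a,c,d} + b.(rec X. d.(c.0)\{a,c,d} + b.X) → ··b··> q1, ··d··> q2
  q1 = rec X. d.(c.0)\{a,c,d} + b.X → ··b··> q1, ··d··> q2
  q2 = (c.0)\{a,c,d} → ·
Coarsest stable partition (strong bisimilarity classes):
  B0 = {p0, q0, q1}
  B1 = {p1, q2}
p0 ∈ B0, q0 ∈ B0 → same block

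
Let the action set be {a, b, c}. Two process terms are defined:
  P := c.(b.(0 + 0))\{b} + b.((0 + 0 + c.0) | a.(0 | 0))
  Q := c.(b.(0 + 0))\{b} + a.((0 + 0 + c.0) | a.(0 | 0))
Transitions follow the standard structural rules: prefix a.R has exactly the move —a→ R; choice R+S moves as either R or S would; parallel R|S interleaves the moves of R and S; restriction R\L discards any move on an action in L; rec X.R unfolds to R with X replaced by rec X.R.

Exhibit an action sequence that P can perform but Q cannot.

Reachable graph of P (6 states):
  m0 = c.(b.(0 + 0))\{b} + b.((0 + 0 + c.0) | a.(0 | 0)) | -b-> m1, -c-> m2
  m1 = (0 + 0 + c.0) | a.(0 | 0) | -a-> m3, -c-> m4
  m2 = (b.(0 + 0))\{b} | stopped
  m3 = (0 + 0 + c.0) | (0 | 0) | -c-> m5
  m4 = 0 | a.(0 | 0) | -a-> m5
  m5 = 0 | (0 | 0) | stopped
Reachable graph of Q (6 states):
  n0 = c.(b.(0 + 0))\{b} + a.((0 + 0 + c.0) | a.(0 | 0)) | -a-> n1, -c-> n2
  n1 = (0 + 0 + c.0) | a.(0 | 0) | -a-> n3, -c-> n4
  n2 = (b.(0 + 0))\{b} | stopped
  n3 = (0 + 0 + c.0) | (0 | 0) | -c-> n5
  n4 = 0 | a.(0 | 0) | -a-> n5
  n5 = 0 | (0 | 0) | stopped
Trace ⟨b⟩ through P, begin at {m0}:
  step 1 (b): {m1}
  — P admits the full trace.
Trace ⟨b⟩ through Q, begin at {n0}:
  step 1 (b): ∅ (Q stuck)

b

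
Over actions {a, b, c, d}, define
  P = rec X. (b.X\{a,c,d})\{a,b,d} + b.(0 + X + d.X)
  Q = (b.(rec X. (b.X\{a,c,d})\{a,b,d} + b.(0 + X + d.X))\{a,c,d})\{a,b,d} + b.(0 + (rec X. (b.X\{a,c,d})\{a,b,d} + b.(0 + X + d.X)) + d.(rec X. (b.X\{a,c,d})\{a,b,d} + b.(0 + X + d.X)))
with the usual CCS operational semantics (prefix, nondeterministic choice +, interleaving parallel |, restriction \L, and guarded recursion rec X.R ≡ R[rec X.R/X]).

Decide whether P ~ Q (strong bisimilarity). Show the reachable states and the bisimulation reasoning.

P ~ Q

LTS(P): 2 reachable states
  p0 = rec X. (b.X\{a,c,d})\{a,b,d} + b.(0 + X + d.X) ⊢ -b-> p1
  p1 = 0 + (rec X. (b.X\{a,c,d})\{a,b,d} + b.(0 + X + d.X)) + d.(rec X. (b.X\{a,c,d})\{a,b,d} + b.(0 + X + d.X)) ⊢ -b-> p1, -d-> p0
LTS(Q): 3 reachable states
  q0 = (b.(rec X. (b.X\{a,c,d})\{a,b,d} + b.(0 + X + d.X))\{a,c,d})\{a,b,d} + b.(0 + (rec X. (b.X\{a,c,d})\{a,b,d} + b.(0 + X + d.X)) + d.(rec X. (b.X\{a,c,d})\{a,b,d} + b.(0 + X + d.X))) ⊢ -b-> q1
  q1 = 0 + (rec X. (b.X\{a,c,d})\{a,b,d} + b.(0 + X + d.X)) + d.(rec X. (b.X\{a,c,d})\{a,b,d} + b.(0 + X + d.X)) ⊢ -b-> q1, -d-> q2
  q2 = rec X. (b.X\{a,c,d})\{a,b,d} + b.(0 + X + d.X) ⊢ -b-> q1
Bisimilarity quotient blocks:
  B0 = {p0, q0, q2}
  B1 = {p1, q1}
p0 ∈ B0, q0 ∈ B0 → same block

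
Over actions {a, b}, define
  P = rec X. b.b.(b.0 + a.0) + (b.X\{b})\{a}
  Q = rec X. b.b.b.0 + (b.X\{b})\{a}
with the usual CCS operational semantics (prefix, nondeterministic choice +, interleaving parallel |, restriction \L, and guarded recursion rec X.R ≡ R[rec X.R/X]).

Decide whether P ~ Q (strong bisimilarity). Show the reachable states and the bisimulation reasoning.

P ≁ Q

LTS(P): 5 reachable states
  s0 = rec X. b.b.(b.0 + a.0) + (b.X\{b})\{a} → --b--▸ s1, --b--▸ s2
  s1 = (rec X. b.b.(b.0 + a.0) + (b.X\{b})\{a})\{b}\{a} → stopped
  s2 = b.(b.0 + a.0) → --b--▸ s3
  s3 = b.0 + a.0 → --a--▸ s4, --b--▸ s4
  s4 = 0 → stopped
LTS(Q): 5 reachable states
  t0 = rec X. b.b.b.0 + (b.X\{b})\{a} → --b--▸ t1, --b--▸ t2
  t1 = (rec X. b.b.b.0 + (b.X\{b})\{a})\{b}\{a} → stopped
  t2 = b.b.0 → --b--▸ t3
  t3 = b.0 → --b--▸ t4
  t4 = 0 → stopped
Coarsest stable partition (strong bisimilarity classes):
  B0 = {s0}
  B1 = {s2}
  B2 = {s3}
  B3 = {s1, s4, t1, t4}
  B4 = {t0}
  B5 = {t2}
  B6 = {t3}
s0 ∈ B0, t0 ∈ B4 → different blocks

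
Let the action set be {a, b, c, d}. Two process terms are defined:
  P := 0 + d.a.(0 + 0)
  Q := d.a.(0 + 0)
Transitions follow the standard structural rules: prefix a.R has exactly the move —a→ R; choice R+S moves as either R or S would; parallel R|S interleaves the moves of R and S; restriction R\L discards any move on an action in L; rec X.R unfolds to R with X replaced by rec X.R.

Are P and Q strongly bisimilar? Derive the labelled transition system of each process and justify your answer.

P's transition system — 3 states:
  m0 = 0 + d.a.(0 + 0) :: ··d··> m1
  m1 = a.(0 + 0) :: ··a··> m2
  m2 = 0 + 0 :: (no moves)
Q's transition system — 3 states:
  n0 = d.a.(0 + 0) :: ··d··> n1
  n1 = a.(0 + 0) :: ··a··> n2
  n2 = 0 + 0 :: (no moves)
Partition-refinement fixed point:
  B0 = {m0, n0}
  B1 = {m1, n1}
  B2 = {m2, n2}
m0 ∈ B0, n0 ∈ B0 → same block

P ~ Q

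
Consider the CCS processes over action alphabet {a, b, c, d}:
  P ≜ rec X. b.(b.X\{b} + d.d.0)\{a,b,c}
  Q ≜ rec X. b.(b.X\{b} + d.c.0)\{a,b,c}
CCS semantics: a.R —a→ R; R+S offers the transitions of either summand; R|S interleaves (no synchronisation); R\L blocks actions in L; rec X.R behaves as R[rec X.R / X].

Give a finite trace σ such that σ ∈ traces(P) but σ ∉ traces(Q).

LTS(P): 4 reachable states
  s0 = rec X. b.(b.X\{b} + d.d.0)\{a,b,c} → --b--▸ s1
  s1 = (b.(rec X. b.(b.X\{b} + d.d.0)\{a,b,c})\{b} + d.d.0)\{a,b,c} → --d--▸ s2
  s2 = (d.0)\{a,b,c} → --d--▸ s3
  s3 = 0\{a,b,c} → (no moves)
LTS(Q): 3 reachable states
  t0 = rec X. b.(b.X\{b} + d.c.0)\{a,b,c} → --b--▸ t1
  t1 = (b.(rec X. b.(b.X\{b} + d.c.0)\{a,b,c})\{b} + d.c.0)\{a,b,c} → --d--▸ t2
  t2 = (c.0)\{a,b,c} → (no moves)
Run σ = ⟨bdd⟩ on P: start {s0}
  step 1 (b): {s1}
  step 2 (d): {s2}
  step 3 (d): {s3}
  — P admits the full trace.
Run σ = ⟨bdd⟩ on Q: start {t0}
  step 1 (b): {t1}
  step 2 (d): {t2}
  step 3 (d): ∅ (Q stuck)

bdd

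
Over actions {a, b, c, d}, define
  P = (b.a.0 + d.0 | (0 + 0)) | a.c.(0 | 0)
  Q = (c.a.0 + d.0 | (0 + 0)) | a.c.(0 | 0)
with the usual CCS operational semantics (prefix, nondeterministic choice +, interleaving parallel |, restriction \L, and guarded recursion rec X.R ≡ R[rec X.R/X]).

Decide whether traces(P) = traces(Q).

traces(P) ≠ traces(Q) — witness ⟨b⟩

Reachable graph of P (12 states):
  m0 = (b.a.0 + d.0 | (0 + 0)) | a.c.(0 | 0) → —a→ m1, —b→ m2, —d→ m3
  m1 = (b.a.0 + d.0 | (0 + 0)) | c.(0 | 0) → —b→ m4, —c→ m5, —d→ m6
  m2 = a.0 | a.c.(0 | 0) → —a→ m4, —a→ m7
  m3 = 0 | (0 + 0) | a.c.(0 | 0) → —a→ m6
  m4 = a.0 | c.(0 | 0) → —a→ m8, —c→ m9
  m5 = (b.a.0 + d.0 | (0 + 0)) | (0 | 0) → —b→ m9, —d→ m10
  m6 = 0 | (0 + 0) | c.(0 | 0) → —c→ m10
  m7 = 0 | a.c.(0 | 0) → —a→ m8
  m8 = 0 | c.(0 | 0) → —c→ m11
  m9 = a.0 | (0 | 0) → —a→ m11
  m10 = 0 | (0 + 0) | (0 | 0) → stopped
  m11 = 0 | (0 | 0) → stopped
Reachable graph of Q (12 states):
  n0 = (c.a.0 + d.0 | (0 + 0)) | a.c.(0 | 0) → —a→ n1, —c→ n2, —d→ n3
  n1 = (c.a.0 + d.0 | (0 + 0)) | c.(0 | 0) → —c→ n4, —c→ n5, —d→ n6
  n2 = a.0 | a.c.(0 | 0) → —a→ n5, —a→ n7
  n3 = 0 | (0 + 0) | a.c.(0 | 0) → —a→ n6
  n4 = (c.a.0 + d.0 | (0 + 0)) | (0 | 0) → —c→ n8, —d→ n9
  n5 = a.0 | c.(0 | 0) → —a→ n10, —c→ n8
  n6 = 0 | (0 + 0) | c.(0 | 0) → —c→ n9
  n7 = 0 | a.c.(0 | 0) → —a→ n10
  n8 = a.0 | (0 | 0) → —a→ n11
  n9 = 0 | (0 + 0) | (0 | 0) → stopped
  n10 = 0 | c.(0 | 0) → —c→ n11
  n11 = 0 | (0 | 0) → stopped
Run σ = ⟨b⟩ on P: start {m0}
  step 1 (b): {m2}
  P completes σ.
Run σ = ⟨b⟩ on Q: start {n0}
  step 1 (b): no successor for Q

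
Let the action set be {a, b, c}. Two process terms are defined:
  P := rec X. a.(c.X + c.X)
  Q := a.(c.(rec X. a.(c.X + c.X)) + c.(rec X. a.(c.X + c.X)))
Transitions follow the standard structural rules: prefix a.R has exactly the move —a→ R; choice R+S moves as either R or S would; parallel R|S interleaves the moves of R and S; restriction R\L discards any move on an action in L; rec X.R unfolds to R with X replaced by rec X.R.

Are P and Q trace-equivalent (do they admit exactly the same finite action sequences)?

Reachable graph of P (2 states):
  p0 = rec X. a.(c.X + c.X) ⊢ -a-> p1
  p1 = c.(rec X. a.(c.X + c.X)) + c.(rec X. a.(c.X + c.X)) ⊢ -c-> p0
Reachable graph of Q (3 states):
  q0 = a.(c.(rec X. a.(c.X + c.X)) + c.(rec X. a.(c.X + c.X))) ⊢ -a-> q1
  q1 = c.(rec X. a.(c.X + c.X)) + c.(rec X. a.(c.X + c.X)) ⊢ -c-> q2
  q2 = rec X. a.(c.X + c.X) ⊢ -a-> q1
Coarsest stable partition (strong bisimilarity classes):
  B0 = {p0, q0, q2}
  B1 = {p1, q1}
p0 ∈ B0, q0 ∈ B0 → same block
Bisimilar ⇒ trace-equivalent.

YES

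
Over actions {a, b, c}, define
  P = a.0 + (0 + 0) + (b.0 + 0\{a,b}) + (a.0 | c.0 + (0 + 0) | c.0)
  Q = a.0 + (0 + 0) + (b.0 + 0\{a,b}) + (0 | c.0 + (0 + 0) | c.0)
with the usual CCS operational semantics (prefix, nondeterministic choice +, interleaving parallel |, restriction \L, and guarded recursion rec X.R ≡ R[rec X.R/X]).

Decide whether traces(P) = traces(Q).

trace-distinct — witness ⟨ac⟩

Reachable graph of P (6 states):
  s0 = a.0 + (0 + 0) + (b.0 + 0\{a,b}) + (a.0 | c.0 + (0 + 0) | c.0) → --a--▸ s1, --a--▸ s2, --b--▸ s1, --c--▸ s3, --c--▸ s4
  s1 = 0 → ∅
  s2 = 0 | c.0 → --c--▸ s5
  s3 = (0 + 0) | 0 → ∅
  s4 = a.0 | 0 → --a--▸ s5
  s5 = 0 | 0 → ∅
Reachable graph of Q (4 states):
  t0 = a.0 + (0 + 0) + (b.0 + 0\{a,b}) + (0 | c.0 + (0 + 0) | c.0) → --a--▸ t1, --b--▸ t1, --c--▸ t2, --c--▸ t3
  t1 = 0 → ∅
  t2 = (0 + 0) | 0 → ∅
  t3 = 0 | 0 → ∅
Trace ⟨ac⟩ through P, begin at {s0}:
  after a @ step 1: {s1, s2}
  after c @ step 2: {s5}
  — P admits the full trace.
Trace ⟨ac⟩ through Q, begin at {t0}:
  after a @ step 1: {t1}
  after c @ step 2: ∅  — Q cannot continue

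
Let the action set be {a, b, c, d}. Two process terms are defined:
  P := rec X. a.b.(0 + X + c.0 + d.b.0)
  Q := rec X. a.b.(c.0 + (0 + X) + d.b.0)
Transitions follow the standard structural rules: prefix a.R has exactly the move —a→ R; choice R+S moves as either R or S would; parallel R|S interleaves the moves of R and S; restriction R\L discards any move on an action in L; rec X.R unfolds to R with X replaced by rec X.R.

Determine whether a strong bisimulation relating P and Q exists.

P ~ Q

LTS(P): 5 reachable states
  s0 = rec X. a.b.(0 + X + c.0 + d.b.0) → -a-> s1
  s1 = b.(0 + (rec X. a.b.(0 + X + c.0 + d.b.0)) + c.0 + d.b.0) → -b-> s2
  s2 = 0 + (rec X. a.b.(0 + X + c.0 + d.b.0)) + c.0 + d.b.0 → -a-> s1, -c-> s3, -d-> s4
  s3 = 0 → stopped
  s4 = b.0 → -b-> s3
LTS(Q): 5 reachable states
  t0 = rec X. a.b.(c.0 + (0 + X) + d.b.0) → -a-> t1
  t1 = b.(c.0 + (0 + (rec X. a.b.(c.0 + (0 + X) + d.b.0))) + d.b.0) → -b-> t2
  t2 = c.0 + (0 + (rec X. a.b.(c.0 + (0 + X) + d.b.0))) + d.b.0 → -a-> t1, -c-> t3, -d-> t4
  t3 = 0 → stopped
  t4 = b.0 → -b-> t3
Partition-refinement fixed point:
  B0 = {s0, t0}
  B1 = {s1, t1}
  B2 = {s2, t2}
  B3 = {s4, t4}
  B4 = {s3, t3}
s0 ∈ B0, t0 ∈ B0 → same block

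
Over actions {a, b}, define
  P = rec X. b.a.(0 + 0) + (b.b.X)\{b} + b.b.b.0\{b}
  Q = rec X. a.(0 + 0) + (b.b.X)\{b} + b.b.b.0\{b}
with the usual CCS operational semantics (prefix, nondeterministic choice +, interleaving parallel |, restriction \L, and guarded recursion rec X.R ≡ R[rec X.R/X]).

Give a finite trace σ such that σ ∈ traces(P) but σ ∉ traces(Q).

ba

P's transition system — 6 states:
  u0 = rec X. b.a.(0 + 0) + (b.b.X)\{b} + b.b.b.0\{b} ⊢ -b-> u1, -b-> u2
  u1 = a.(0 + 0) ⊢ -a-> u3
  u2 = b.b.0\{b} ⊢ -b-> u4
  u3 = 0 + 0 ⊢ stopped
  u4 = b.0\{b} ⊢ -b-> u5
  u5 = 0\{b} ⊢ stopped
Q's transition system — 5 states:
  v0 = rec X. a.(0 + 0) + (b.b.X)\{b} + b.b.b.0\{b} ⊢ -a-> v1, -b-> v2
  v1 = 0 + 0 ⊢ stopped
  v2 = b.b.0\{b} ⊢ -b-> v3
  v3 = b.0\{b} ⊢ -b-> v4
  v4 = 0\{b} ⊢ stopped
Run σ = ⟨ba⟩ on P: start {u0}
  after b @ step 1: {u1, u2}
  after a @ step 2: {u3}
  ✓ P
Run σ = ⟨ba⟩ on Q: start {v0}
  after b @ step 1: {v2}
  after a @ step 2: ∅  — Q cannot continue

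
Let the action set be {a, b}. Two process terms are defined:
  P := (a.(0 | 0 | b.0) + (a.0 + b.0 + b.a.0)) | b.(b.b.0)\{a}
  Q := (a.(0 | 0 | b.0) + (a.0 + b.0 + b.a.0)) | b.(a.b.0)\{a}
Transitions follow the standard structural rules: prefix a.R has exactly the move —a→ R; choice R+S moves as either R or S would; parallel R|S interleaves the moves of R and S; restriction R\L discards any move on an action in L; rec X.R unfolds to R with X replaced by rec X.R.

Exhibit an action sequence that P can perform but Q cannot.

bbb

P's transition system — 20 states:
  p0 = (a.(0 | 0 | b.0) + (a.0 + b.0 + b.a.0)) | b.(b.b.0)\{a} has moves =a=> p1, =a=> p2, =b=> p2, =b=> p3, =b=> p4
  p1 = 0 | 0 | b.0 | b.(b.b.0)\{a} has moves =b=> p5, =b=> p6
  p2 = 0 | b.(b.b.0)\{a} has moves =b=> p7
  p3 = (a.(0 | 0 | b.0) + (a.0 + b.0 + b.a.0)) | (b.b.0)\{a} has moves =a=> p6, =a=> p7, =b=> p7, =b=> p8, =b=> p9
  p4 = a.0 | b.(b.b.0)\{a} has moves =a=> p2, =b=> p9
  p5 = 0 | 0 | 0 | b.(b.b.0)\{a} has moves =b=> p10
  p6 = 0 | 0 | b.0 | (b.b.0)\{a} has moves =b=> p10, =b=> p11
  p7 = 0 | (b.b.0)\{a} has moves =b=> p12
  p8 = (a.(0 | 0 | b.0) + (a.0 + b.0 + b.a.0)) | (b.0)\{a} has moves =a=> p11, =a=> p12, =b=> p12, =b=> p13, =b=> p14
  p9 = a.0 | (b.b.0)\{a} has moves =a=> p7, =b=> p14
  p10 = 0 | 0 | 0 | (b.b.0)\{a} has moves =b=> p15
  p11 = 0 | 0 | b.0 | (b.0)\{a} has moves =b=> p15, =b=> p16
  p12 = 0 | (b.0)\{a} has moves =b=> p17
  p13 = (a.(0 | 0 | b.0) + (a.0 + b.0 + b.a.0)) | 0\{a} has moves =a=> p16, =a=> p17, =b=> p17, =b=> p18
  p14 = a.0 | (b.0)\{a} has moves =a=> p12, =b=> p18
  p15 = 0 | 0 | 0 | (b.0)\{a} has moves =b=> p19
  p16 = 0 | 0 | b.0 | 0\{a} has moves =b=> p19
  p17 = 0 | 0\{a} has moves stopped
  p18 = a.0 | 0\{a} has moves =a=> p17
  p19 = 0 | 0 | 0 | 0\{a} has moves stopped
Q's transition system — 10 states:
  q0 = (a.(0 | 0 | b.0) + (a.0 + b.0 + b.a.0)) | b.(a.b.0)\{a} has moves =a=> q1, =a=> q2, =b=> q2, =b=> q3, =b=> q4
  q1 = 0 | 0 | b.0 | b.(a.b.0)\{a} has moves =b=> q5, =b=> q6
  q2 = 0 | b.(a.b.0)\{a} has moves =b=> q7
  q3 = (a.(0 | 0 | b.0) + (a.0 + b.0 + b.a.0)) | (a.b.0)\{a} has moves =a=> q6, =a=> q7, =b=> q7, =b=> q8
  q4 = a.0 | b.(a.b.0)\{a} has moves =a=> q2, =b=> q8
  q5 = 0 | 0 | 0 | b.(a.b.0)\{a} has moves =b=> q9
  q6 = 0 | 0 | b.0 | (a.b.0)\{a} has moves =b=> q9
  q7 = 0 | (a.b.0)\{a} has moves stopped
  q8 = a.0 | (a.b.0)\{a} has moves =a=> q7
  q9 = 0 | 0 | 0 | (a.b.0)\{a} has moves stopped
Trace ⟨bbb⟩ through P, begin at {p0}:
  after b @ step 1: {p2, p3, p4}
  after b @ step 2: {p7, p8, p9}
  after b @ step 3: {p12, p13, p14}
  — P admits the full trace.
Trace ⟨bbb⟩ through Q, begin at {q0}:
  after b @ step 1: {q2, q3, q4}
  after b @ step 2: {q7, q8}
  after b @ step 3: no successor for Q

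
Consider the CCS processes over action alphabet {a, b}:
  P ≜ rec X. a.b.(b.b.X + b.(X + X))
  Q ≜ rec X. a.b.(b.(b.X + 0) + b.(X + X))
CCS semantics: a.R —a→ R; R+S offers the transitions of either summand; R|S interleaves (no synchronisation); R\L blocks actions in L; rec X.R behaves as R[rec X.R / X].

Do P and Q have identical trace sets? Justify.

P's transition system — 5 states:
  u0 = rec X. a.b.(b.b.X + b.(X + X)) → ··a··> u1
  u1 = b.(b.b.(rec X. a.b.(b.b.X + b.(X + X))) + b.((rec X. a.b.(b.b.X + b.(X + X))) + (rec X. a.b.(b.b.X + b.(X + X))))) → ··b··> u2
  u2 = b.b.(rec X. a.b.(b.b.X + b.(X + X))) + b.((rec X. a.b.(b.b.X + b.(X + X))) + (rec X. a.b.(b.b.X + b.(X + X)))) → ··b··> u3, ··b··> u4
  u3 = (rec X. a.b.(b.b.X + b.(X + X))) + (rec X. a.b.(b.b.X + b.(X + X))) → ··a··> u1
  u4 = b.(rec X. a.b.(b.b.X + b.(X + X))) → ··b··> u0
Q's transition system — 5 states:
  v0 = rec X. a.b.(b.(b.X + 0) + b.(X + X)) → ··a··> v1
  v1 = b.(b.(b.(rec X. a.b.(b.(b.X + 0) + b.(X + X))) + 0) + b.((rec X. a.b.(b.(b.X + 0) + b.(X + X))) + (rec X. a.b.(b.(b.X + 0) + b.(X + X))))) → ··b··> v2
  v2 = b.(b.(rec X. a.b.(b.(b.X + 0) + b.(X + X))) + 0) + b.((rec X. a.b.(b.(b.X + 0) + b.(X + X))) + (rec X. a.b.(b.(b.X + 0) + b.(X + X)))) → ··b··> v3, ··b··> v4
  v3 = (rec X. a.b.(b.(b.X + 0) + b.(X + X))) + (rec X. a.b.(b.(b.X + 0) + b.(X + X))) → ··a··> v1
  v4 = b.(rec X. a.b.(b.(b.X + 0) + b.(X + X))) + 0 → ··b··> v0
Bisimilarity quotient blocks:
  B0 = {u0, u3, v0, v3}
  B1 = {u1, v1}
  B2 = {u2, v2}
  B3 = {u4, v4}
u0 ∈ B0, v0 ∈ B0 → same block
Bisimilar ⇒ trace-equivalent.

traces(P) = traces(Q)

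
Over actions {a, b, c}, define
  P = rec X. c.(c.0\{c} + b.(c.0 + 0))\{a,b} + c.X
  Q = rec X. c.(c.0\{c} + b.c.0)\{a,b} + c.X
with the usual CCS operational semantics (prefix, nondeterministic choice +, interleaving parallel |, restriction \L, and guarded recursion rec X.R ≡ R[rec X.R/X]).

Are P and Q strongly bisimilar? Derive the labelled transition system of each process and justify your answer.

YES

P's transition system — 3 states:
  u0 = rec X. c.(c.0\{c} + b.(c.0 + 0))\{a,b} + c.X ⊢ --c--▸ u0, --c--▸ u1
  u1 = (c.0\{c} + b.(c.0 + 0))\{a,b} ⊢ --c--▸ u2
  u2 = 0\{c}\{a,b} ⊢ ∅
Q's transition system — 3 states:
  v0 = rec X. c.(c.0\{c} + b.c.0)\{a,b} + c.X ⊢ --c--▸ v0, --c--▸ v1
  v1 = (c.0\{c} + b.c.0)\{a,b} ⊢ --c--▸ v2
  v2 = 0\{c}\{a,b} ⊢ ∅
Coarsest stable partition (strong bisimilarity classes):
  B0 = {u0, v0}
  B1 = {u1, v1}
  B2 = {u2, v2}
u0 ∈ B0, v0 ∈ B0 → same block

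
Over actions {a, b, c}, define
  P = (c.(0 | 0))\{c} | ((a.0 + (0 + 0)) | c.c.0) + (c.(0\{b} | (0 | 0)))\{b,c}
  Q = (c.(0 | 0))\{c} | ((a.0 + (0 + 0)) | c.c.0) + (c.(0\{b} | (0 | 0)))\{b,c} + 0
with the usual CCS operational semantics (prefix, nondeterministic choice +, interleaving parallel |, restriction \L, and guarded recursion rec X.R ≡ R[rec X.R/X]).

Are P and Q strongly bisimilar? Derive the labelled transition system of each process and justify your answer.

YES

Reachable graph of P (6 states):
  m0 = (c.(0 | 0))\{c} | ((a.0 + (0 + 0)) | c.c.0) + (c.(0\{b} | (0 | 0)))\{b,c} | ··a··> m1, ··c··> m2
  m1 = (c.(0 | 0))\{c} | (0 | c.c.0) | ··c··> m3
  m2 = (c.(0 | 0))\{c} | ((a.0 + (0 + 0)) | c.0) | ··a··> m3, ··c··> m4
  m3 = (c.(0 | 0))\{c} | (0 | c.0) | ··c··> m5
  m4 = (c.(0 | 0))\{c} | ((a.0 + (0 + 0)) | 0) | ··a··> m5
  m5 = (c.(0 | 0))\{c} | (0 | 0) | (no moves)
Reachable graph of Q (6 states):
  n0 = (c.(0 | 0))\{c} | ((a.0 + (0 + 0)) | c.c.0) + (c.(0\{b} | (0 | 0)))\{b,c} + 0 | ··a··> n1, ··c··> n2
  n1 = (c.(0 | 0))\{c} | (0 | c.c.0) | ··c··> n3
  n2 = (c.(0 | 0))\{c} | ((a.0 + (0 + 0)) | c.0) | ··a··> n3, ··c··> n4
  n3 = (c.(0 | 0))\{c} | (0 | c.0) | ··c··> n5
  n4 = (c.(0 | 0))\{c} | ((a.0 + (0 + 0)) | 0) | ··a··> n5
  n5 = (c.(0 | 0))\{c} | (0 | 0) | (no moves)
Partition-refinement fixed point:
  B0 = {m0, n0}
  B1 = {m1, n1}
  B2 = {m3, n3}
  B3 = {m5, n5}
  B4 = {m2, n2}
  B5 = {m4, n4}
m0 ∈ B0, n0 ∈ B0 → same block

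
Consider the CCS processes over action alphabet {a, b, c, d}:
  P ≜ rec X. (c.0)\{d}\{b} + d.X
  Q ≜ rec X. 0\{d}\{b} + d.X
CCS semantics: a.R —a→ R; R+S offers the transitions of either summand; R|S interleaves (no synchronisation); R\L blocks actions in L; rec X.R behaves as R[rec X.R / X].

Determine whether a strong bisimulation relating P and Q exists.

NO

LTS(P): 2 reachable states
  s0 = rec X. (c.0)\{d}\{b} + d.X :: --c--▸ s1, --d--▸ s0
  s1 = 0\{d}\{b} :: deadlocked
LTS(Q): 1 reachable states
  t0 = rec X. 0\{d}\{b} + d.X :: --d--▸ t0
Bisimilarity quotient blocks:
  B0 = {s0}
  B1 = {s1}
  B2 = {t0}
s0 ∈ B0, t0 ∈ B2 → different blocks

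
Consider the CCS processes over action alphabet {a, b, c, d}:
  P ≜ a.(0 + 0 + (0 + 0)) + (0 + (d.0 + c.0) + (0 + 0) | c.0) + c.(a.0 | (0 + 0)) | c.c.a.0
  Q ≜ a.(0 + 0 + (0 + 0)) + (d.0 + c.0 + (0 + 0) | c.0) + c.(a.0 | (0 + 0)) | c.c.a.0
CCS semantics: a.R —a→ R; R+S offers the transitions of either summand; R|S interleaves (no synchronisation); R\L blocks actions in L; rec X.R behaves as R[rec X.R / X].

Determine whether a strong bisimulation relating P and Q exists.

P ~ Q

LTS(P): 15 reachable states
  u0 = a.(0 + 0 + (0 + 0)) + (0 + (d.0 + c.0) + (0 + 0) | c.0) + c.(a.0 | (0 + 0)) | c.c.a.0 has moves ··a··> u1, ··c··> u2, ··c··> u3, ··c··> u4, ··c··> u5, ··d··> u3
  u1 = 0 + 0 + (0 + 0) has moves (no moves)
  u2 = (0 + 0) | 0 has moves (no moves)
  u3 = 0 has moves (no moves)
  u4 = a.0 | (0 + 0) | c.c.a.0 has moves ··a··> u6, ··c··> u7
  u5 = c.(a.0 | (0 + 0)) | c.a.0 has moves ··c··> u7, ··c··> u8
  u6 = 0 | (0 + 0) | c.c.a.0 has moves ··c··> u9
  u7 = a.0 | (0 + 0) | c.a.0 has moves ··a··> u9, ··c··> u10
  u8 = c.(a.0 | (0 + 0)) | a.0 has moves ··a··> u11, ··c··> u10
  u9 = 0 | (0 + 0) | c.a.0 has moves ··c··> u12
  u10 = a.0 | (0 + 0) | a.0 has moves ··a··> u12, ··a··> u13
  u11 = c.(a.0 | (0 + 0)) | 0 has moves ··c··> u13
  u12 = 0 | (0 + 0) | a.0 has moves ··a··> u14
  u13 = a.0 | (0 + 0) | 0 has moves ··a··> u14
  u14 = 0 | (0 + 0) | 0 has moves (no moves)
LTS(Q): 15 reachable states
  v0 = a.(0 + 0 + (0 + 0)) + (d.0 + c.0 + (0 + 0) | c.0) + c.(a.0 | (0 + 0)) | c.c.a.0 has moves ··a··> v1, ··c··> v2, ··c··> v3, ··c··> v4, ··c··> v5, ··d··> v3
  v1 = 0 + 0 + (0 + 0) has moves (no moves)
  v2 = (0 + 0) | 0 has moves (no moves)
  v3 = 0 has moves (no moves)
  v4 = a.0 | (0 + 0) | c.c.a.0 has moves ··a··> v6, ··c··> v7
  v5 = c.(a.0 | (0 + 0)) | c.a.0 has moves ··c··> v7, ··c··> v8
  v6 = 0 | (0 + 0) | c.c.a.0 has moves ··c··> v9
  v7 = a.0 | (0 + 0) | c.a.0 has moves ··a··> v9, ··c··> v10
  v8 = c.(a.0 | (0 + 0)) | a.0 has moves ··a··> v11, ··c··> v10
  v9 = 0 | (0 + 0) | c.a.0 has moves ··c··> v12
  v10 = a.0 | (0 + 0) | a.0 has moves ··a··> v12, ··a··> v13
  v11 = c.(a.0 | (0 + 0)) | 0 has moves ··c··> v13
  v12 = 0 | (0 + 0) | a.0 has moves ··a··> v14
  v13 = a.0 | (0 + 0) | 0 has moves ··a··> v14
  v14 = 0 | (0 + 0) | 0 has moves (no moves)
Partition-refinement fixed point:
  B0 = {u0, v0}
  B1 = {u1, u14, u2, u3, v1, v14, v2, v3}
  B2 = {u4, v4}
  B3 = {u7, u8, v7, v8}
  B4 = {u10, v10}
  B5 = {u12, u13, v12, v13}
  B6 = {u11, u9, v11, v9}
  B7 = {u6, v6}
  B8 = {u5, v5}
u0 ∈ B0, v0 ∈ B0 → same block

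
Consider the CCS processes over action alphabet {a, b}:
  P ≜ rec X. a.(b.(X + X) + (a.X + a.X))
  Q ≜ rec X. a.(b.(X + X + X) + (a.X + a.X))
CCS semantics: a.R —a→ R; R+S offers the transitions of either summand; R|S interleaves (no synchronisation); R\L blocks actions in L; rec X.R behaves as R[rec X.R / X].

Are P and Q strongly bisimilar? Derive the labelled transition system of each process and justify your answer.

P's transition system — 3 states:
  m0 = rec X. a.(b.(X + X) + (a.X + a.X)) ⊢ --a--▸ m1
  m1 = b.((rec X. a.(b.(X + X) + (a.X + a.X))) + (rec X. a.(b.(X + X) + (a.X + a.X)))) + (a.(rec X. a.(b.(X + X) + (a.X + a.X))) + a.(rec X. a.(b.(X + X) + (a.X + a.X)))) ⊢ --a--▸ m0, --b--▸ m2
  m2 = (rec X. a.(b.(X + X) + (a.X + a.X))) + (rec X. a.(b.(X + X) + (a.X + a.X))) ⊢ --a--▸ m1
Q's transition system — 3 states:
  n0 = rec X. a.(b.(X + X + X) + (a.X + a.X)) ⊢ --a--▸ n1
  n1 = b.((rec X. a.(b.(X + X + X) + (a.X + a.X))) + (rec X. a.(b.(X + X + X) + (a.X + a.X))) + (rec X. a.(b.(X + X + X) + (a.X + a.X)))) + (a.(rec X. a.(b.(X + X + X) + (a.X + a.X))) + a.(rec X. a.(b.(X + X + X) + (a.X + a.X)))) ⊢ --a--▸ n0, --b--▸ n2
  n2 = (rec X. a.(b.(X + X + X) + (a.X + a.X))) + (rec X. a.(b.(X + X + X) + (a.X + a.X))) + (rec X. a.(b.(X + X + X) + (a.X + a.X))) ⊢ --a--▸ n1
Bisimilarity quotient blocks:
  B0 = {m0, m2, n0, n2}
  B1 = {m1, n1}
m0 ∈ B0, n0 ∈ B0 → same block

P ~ Q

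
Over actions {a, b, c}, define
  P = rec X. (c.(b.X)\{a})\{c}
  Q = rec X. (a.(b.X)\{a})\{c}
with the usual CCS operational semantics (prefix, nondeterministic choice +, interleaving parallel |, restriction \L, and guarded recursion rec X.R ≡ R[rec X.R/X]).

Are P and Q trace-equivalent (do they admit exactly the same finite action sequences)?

Reachable graph of P (1 states):
  p0 = rec X. (c.(b.X)\{a})\{c} :: (no moves)
Reachable graph of Q (3 states):
  q0 = rec X. (a.(b.X)\{a})\{c} :: =a=> q1
  q1 = (b.(rec X. (a.(b.X)\{a})\{c}))\{a}\{c} :: =b=> q2
  q2 = (rec X. (a.(b.X)\{a})\{c})\{a}\{c} :: (no moves)
Executing a from Q (initial set {q0}):
  step 1 (a): {q1}
  ✓ Q
Executing a from P (initial set {p0}):
  step 1 (a): ∅  — P cannot continue

traces(P) ≠ traces(Q) — witness ⟨a⟩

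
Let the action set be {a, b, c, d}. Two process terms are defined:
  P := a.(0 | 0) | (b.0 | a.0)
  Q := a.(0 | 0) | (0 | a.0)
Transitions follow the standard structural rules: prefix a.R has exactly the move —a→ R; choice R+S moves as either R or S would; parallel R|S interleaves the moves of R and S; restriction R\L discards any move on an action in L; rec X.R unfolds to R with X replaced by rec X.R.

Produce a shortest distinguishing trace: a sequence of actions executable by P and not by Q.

b

Reachable graph of P (8 states):
  s0 = a.(0 | 0) | (b.0 | a.0) ⊢ =a=> s1, =a=> s2, =b=> s3
  s1 = 0 | 0 | (b.0 | a.0) ⊢ =a=> s4, =b=> s5
  s2 = a.(0 | 0) | (b.0 | 0) ⊢ =a=> s4, =b=> s6
  s3 = a.(0 | 0) | (0 | a.0) ⊢ =a=> s5, =a=> s6
  s4 = 0 | 0 | (b.0 | 0) ⊢ =b=> s7
  s5 = 0 | 0 | (0 | a.0) ⊢ =a=> s7
  s6 = a.(0 | 0) | (0 | 0) ⊢ =a=> s7
  s7 = 0 | 0 | (0 | 0) ⊢ ·
Reachable graph of Q (4 states):
  t0 = a.(0 | 0) | (0 | a.0) ⊢ =a=> t1, =a=> t2
  t1 = 0 | 0 | (0 | a.0) ⊢ =a=> t3
  t2 = a.(0 | 0) | (0 | 0) ⊢ =a=> t3
  t3 = 0 | 0 | (0 | 0) ⊢ ·
Run σ = ⟨b⟩ on P: start {s0}
  step 1 (b): {s3}
  P completes σ.
Run σ = ⟨b⟩ on Q: start {t0}
  step 1 (b): ∅ (Q stuck)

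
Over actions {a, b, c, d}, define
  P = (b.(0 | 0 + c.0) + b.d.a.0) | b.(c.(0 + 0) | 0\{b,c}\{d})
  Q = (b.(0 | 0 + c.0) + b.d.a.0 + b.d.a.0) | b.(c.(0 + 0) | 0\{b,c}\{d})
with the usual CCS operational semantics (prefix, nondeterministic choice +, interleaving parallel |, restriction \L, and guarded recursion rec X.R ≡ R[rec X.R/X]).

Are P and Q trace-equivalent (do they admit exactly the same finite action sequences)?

trace-equivalent

P's transition system — 15 states:
  p0 = (b.(0 | 0 + c.0) + b.d.a.0) | b.(c.(0 + 0) | 0\{b,c}\{d}) has moves —b→ p1, —b→ p2, —b→ p3
  p1 = (0 | 0 + c.0) | b.(c.(0 + 0) | 0\{b,c}\{d}) has moves —b→ p4, —c→ p5
  p2 = (b.(0 | 0 + c.0) + b.d.a.0) | (c.(0 + 0) | 0\{b,c}\{d}) has moves —b→ p4, —b→ p6, —c→ p7
  p3 = d.a.0 | b.(c.(0 + 0) | 0\{b,c}\{d}) has moves —b→ p6, —d→ p8
  p4 = (0 | 0 + c.0) | (c.(0 + 0) | 0\{b,c}\{d}) has moves —c→ p10, —c→ p9
  p5 = 0 | b.(c.(0 + 0) | 0\{b,c}\{d}) has moves —b→ p10
  p6 = d.a.0 | (c.(0 + 0) | 0\{b,c}\{d}) has moves —c→ p11, —d→ p12
  p7 = (b.(0 | 0 + c.0) + b.d.a.0) | ((0 + 0) | 0\{b,c}\{d}) has moves —b→ p11, —b→ p9
  p8 = a.0 | b.(c.(0 + 0) | 0\{b,c}\{d}) has moves —a→ p5, —b→ p12
  p9 = (0 | 0 + c.0) | ((0 + 0) | 0\{b,c}\{d}) has moves —c→ p13
  p10 = 0 | (c.(0 + 0) | 0\{b,c}\{d}) has moves —c→ p13
  p11 = d.a.0 | ((0 + 0) | 0\{b,c}\{d}) has moves —d→ p14
  p12 = a.0 | (c.(0 + 0) | 0\{b,c}\{d}) has moves —a→ p10, —c→ p14
  p13 = 0 | ((0 + 0) | 0\{b,c}\{d}) has moves ·
  p14 = a.0 | ((0 + 0) | 0\{b,c}\{d}) has moves —a→ p13
Q's transition system — 15 states:
  q0 = (b.(0 | 0 + c.0) + b.d.a.0 + b.d.a.0) | b.(c.(0 + 0) | 0\{b,c}\{d}) has moves —b→ q1, —b→ q2, —b→ q3
  q1 = (0 | 0 + c.0) | b.(c.(0 + 0) | 0\{b,c}\{d}) has moves —b→ q4, —c→ q5
  q2 = (b.(0 | 0 + c.0) + b.d.a.0 + b.d.a.0) | (c.(0 + 0) | 0\{b,c}\{d}) has moves —b→ q4, —b→ q6, —c→ q7
  q3 = d.a.0 | b.(c.(0 + 0) | 0\{b,c}\{d}) has moves —b→ q6, —d→ q8
  q4 = (0 | 0 + c.0) | (c.(0 + 0) | 0\{b,c}\{d}) has moves —c→ q10, —c→ q9
  q5 = 0 | b.(c.(0 + 0) | 0\{b,c}\{d}) has moves —b→ q10
  q6 = d.a.0 | (c.(0 + 0) | 0\{b,c}\{d}) has moves —c→ q11, —d→ q12
  q7 = (b.(0 | 0 + c.0) + b.d.a.0 + b.d.a.0) | ((0 + 0) | 0\{b,c}\{d}) has moves —b→ q11, —b→ q9
  q8 = a.0 | b.(c.(0 + 0) | 0\{b,c}\{d}) has moves —a→ q5, —b→ q12
  q9 = (0 | 0 + c.0) | ((0 + 0) | 0\{b,c}\{d}) has moves —c→ q13
  q10 = 0 | (c.(0 + 0) | 0\{b,c}\{d}) has moves —c→ q13
  q11 = d.a.0 | ((0 + 0) | 0\{b,c}\{d}) has moves —d→ q14
  q12 = a.0 | (c.(0 + 0) | 0\{b,c}\{d}) has moves —a→ q10, —c→ q14
  q13 = 0 | ((0 + 0) | 0\{b,c}\{d}) has moves ·
  q14 = a.0 | ((0 + 0) | 0\{b,c}\{d}) has moves —a→ q13
Bisimilarity quotient blocks:
  B0 = {p0, q0}
  B1 = {p1, q1}
  B2 = {p5, q5}
  B3 = {p10, p9, q10, q9}
  B4 = {p13, q13}
  B5 = {p4, q4}
  B6 = {p2, q2}
  B7 = {p7, q7}
  B8 = {p11, q11}
  B9 = {p14, q14}
  B10 = {p6, q6}
  B11 = {p12, q12}
  B12 = {p3, q3}
  B13 = {p8, q8}
p0 ∈ B0, q0 ∈ B0 → same block
Bisimilar ⇒ trace-equivalent.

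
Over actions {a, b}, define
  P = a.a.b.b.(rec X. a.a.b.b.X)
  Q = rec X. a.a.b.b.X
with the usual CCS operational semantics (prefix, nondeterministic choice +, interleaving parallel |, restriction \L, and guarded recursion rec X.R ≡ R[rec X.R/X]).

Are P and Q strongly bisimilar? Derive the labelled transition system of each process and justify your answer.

LTS(P): 5 reachable states
  p0 = a.a.b.b.(rec X. a.a.b.b.X) ⊢ --a--▸ p1
  p1 = a.b.b.(rec X. a.a.b.b.X) ⊢ --a--▸ p2
  p2 = b.b.(rec X. a.a.b.b.X) ⊢ --b--▸ p3
  p3 = b.(rec X. a.a.b.b.X) ⊢ --b--▸ p4
  p4 = rec X. a.a.b.b.X ⊢ --a--▸ p1
LTS(Q): 4 reachable states
  q0 = rec X. a.a.b.b.X ⊢ --a--▸ q1
  q1 = a.b.b.(rec X. a.a.b.b.X) ⊢ --a--▸ q2
  q2 = b.b.(rec X. a.a.b.b.X) ⊢ --b--▸ q3
  q3 = b.(rec X. a.a.b.b.X) ⊢ --b--▸ q0
Coarsest stable partition (strong bisimilarity classes):
  B0 = {p0, p4, q0}
  B1 = {p1, q1}
  B2 = {p2, q2}
  B3 = {p3, q3}
p0 ∈ B0, q0 ∈ B0 → same block

YES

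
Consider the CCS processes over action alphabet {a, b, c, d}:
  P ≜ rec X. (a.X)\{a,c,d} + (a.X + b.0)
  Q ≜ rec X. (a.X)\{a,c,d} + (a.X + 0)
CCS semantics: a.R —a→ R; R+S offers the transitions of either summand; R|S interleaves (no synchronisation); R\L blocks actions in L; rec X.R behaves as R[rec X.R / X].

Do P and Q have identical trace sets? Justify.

trace-distinct — witness ⟨b⟩

LTS(P): 2 reachable states
  s0 = rec X. (a.X)\{a,c,d} + (a.X + b.0) ⊢ -a-> s0, -b-> s1
  s1 = 0 ⊢ ·
LTS(Q): 1 reachable states
  t0 = rec X. (a.X)\{a,c,d} + (a.X + 0) ⊢ -a-> t0
Executing b from P (initial set {s0}):
  step 1 (b): {s1}
  — P admits the full trace.
Executing b from Q (initial set {t0}):
  step 1 (b): ∅ (Q stuck)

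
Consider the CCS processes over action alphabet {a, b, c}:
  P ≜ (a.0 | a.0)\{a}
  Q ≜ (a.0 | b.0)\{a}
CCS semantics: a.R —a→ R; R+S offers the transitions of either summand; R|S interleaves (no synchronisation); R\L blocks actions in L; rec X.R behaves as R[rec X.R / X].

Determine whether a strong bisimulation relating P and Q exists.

P's transition system — 1 states:
  p0 = (a.0 | a.0)\{a} ⊢ stopped
Q's transition system — 2 states:
  q0 = (a.0 | b.0)\{a} ⊢ --b--▸ q1
  q1 = (a.0 | 0)\{a} ⊢ stopped
Bisimilarity quotient blocks:
  B0 = {p0, q1}
  B1 = {q0}
p0 ∈ B0, q0 ∈ B1 → different blocks

P ≁ Q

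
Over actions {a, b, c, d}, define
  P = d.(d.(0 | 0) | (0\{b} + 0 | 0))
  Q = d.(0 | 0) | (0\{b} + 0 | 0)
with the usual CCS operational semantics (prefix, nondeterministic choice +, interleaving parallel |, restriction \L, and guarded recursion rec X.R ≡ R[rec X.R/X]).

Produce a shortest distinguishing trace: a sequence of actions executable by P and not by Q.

dd

P's transition system — 3 states:
  u0 = d.(d.(0 | 0) | (0\{b} + 0 | 0)) has moves ··d··> u1
  u1 = d.(0 | 0) | (0\{b} + 0 | 0) has moves ··d··> u2
  u2 = 0 | 0 | (0\{b} + 0 | 0) has moves stopped
Q's transition system — 2 states:
  v0 = d.(0 | 0) | (0\{b} + 0 | 0) has moves ··d··> v1
  v1 = 0 | 0 | (0\{b} + 0 | 0) has moves stopped
Executing dd from P (initial set {u0}):
  after d @ step 1: {u1}
  after d @ step 2: {u2}
  P completes σ.
Executing dd from Q (initial set {v0}):
  after d @ step 1: {v1}
  after d @ step 2: no successor for Q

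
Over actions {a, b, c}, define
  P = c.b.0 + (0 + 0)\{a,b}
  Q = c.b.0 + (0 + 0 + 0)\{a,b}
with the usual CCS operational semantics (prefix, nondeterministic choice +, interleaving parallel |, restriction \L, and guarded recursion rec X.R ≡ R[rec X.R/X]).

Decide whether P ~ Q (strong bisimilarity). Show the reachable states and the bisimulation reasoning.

bisimilar

Reachable graph of P (3 states):
  s0 = c.b.0 + (0 + 0)\{a,b} | —c→ s1
  s1 = b.0 | —b→ s2
  s2 = 0 | stopped
Reachable graph of Q (3 states):
  t0 = c.b.0 + (0 + 0 + 0)\{a,b} | —c→ t1
  t1 = b.0 | —b→ t2
  t2 = 0 | stopped
Partition-refinement fixed point:
  B0 = {s0, t0}
  B1 = {s1, t1}
  B2 = {s2, t2}
s0 ∈ B0, t0 ∈ B0 → same block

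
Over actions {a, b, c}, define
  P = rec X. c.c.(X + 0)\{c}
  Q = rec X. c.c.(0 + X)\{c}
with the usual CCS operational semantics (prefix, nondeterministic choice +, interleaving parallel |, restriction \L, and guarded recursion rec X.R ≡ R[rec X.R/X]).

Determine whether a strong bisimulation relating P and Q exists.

LTS(P): 3 reachable states
  s0 = rec X. c.c.(X + 0)\{c} has moves =c=> s1
  s1 = c.((rec X. c.c.(X + 0)\{c}) + 0)\{c} has moves =c=> s2
  s2 = ((rec X. c.c.(X + 0)\{c}) + 0)\{c} has moves (no moves)
LTS(Q): 3 reachable states
  t0 = rec X. c.c.(0 + X)\{c} has moves =c=> t1
  t1 = c.(0 + (rec X. c.c.(0 + X)\{c}))\{c} has moves =c=> t2
  t2 = (0 + (rec X. c.c.(0 + X)\{c}))\{c} has moves (no moves)
Bisimilarity quotient blocks:
  B0 = {s0, t0}
  B1 = {s1, t1}
  B2 = {s2, t2}
s0 ∈ B0, t0 ∈ B0 → same block

YES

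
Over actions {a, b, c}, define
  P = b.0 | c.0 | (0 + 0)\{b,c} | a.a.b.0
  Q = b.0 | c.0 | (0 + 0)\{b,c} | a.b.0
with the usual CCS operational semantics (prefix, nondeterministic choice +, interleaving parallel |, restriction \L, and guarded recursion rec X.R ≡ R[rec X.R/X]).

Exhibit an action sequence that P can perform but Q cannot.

aa

P's transition system — 16 states:
  m0 = b.0 | c.0 | (0 + 0)\{b,c} | a.a.b.0 → =a=> m1, =b=> m2, =c=> m3
  m1 = b.0 | c.0 | (0 + 0)\{b,c} | a.b.0 → =a=> m4, =b=> m5, =c=> m6
  m2 = 0 | c.0 | (0 + 0)\{b,c} | a.a.b.0 → =a=> m5, =c=> m7
  m3 = b.0 | 0 | (0 + 0)\{b,c} | a.a.b.0 → =a=> m6, =b=> m7
  m4 = b.0 | c.0 | (0 + 0)\{b,c} | b.0 → =b=> m8, =b=> m9, =c=> m10
  m5 = 0 | c.0 | (0 + 0)\{b,c} | a.b.0 → =a=> m8, =c=> m11
  m6 = b.0 | 0 | (0 + 0)\{b,c} | a.b.0 → =a=> m10, =b=> m11
  m7 = 0 | 0 | (0 + 0)\{b,c} | a.a.b.0 → =a=> m11
  m8 = 0 | c.0 | (0 + 0)\{b,c} | b.0 → =b=> m12, =c=> m13
  m9 = b.0 | c.0 | (0 + 0)\{b,c} | 0 → =b=> m12, =c=> m14
  m10 = b.0 | 0 | (0 + 0)\{b,c} | b.0 → =b=> m13, =b=> m14
  m11 = 0 | 0 | (0 + 0)\{b,c} | a.b.0 → =a=> m13
  m12 = 0 | c.0 | (0 + 0)\{b,c} | 0 → =c=> m15
  m13 = 0 | 0 | (0 + 0)\{b,c} | b.0 → =b=> m15
  m14 = b.0 | 0 | (0 + 0)\{b,c} | 0 → =b=> m15
  m15 = 0 | 0 | (0 + 0)\{b,c} | 0 → deadlocked
Q's transition system — 12 states:
  n0 = b.0 | c.0 | (0 + 0)\{b,c} | a.b.0 → =a=> n1, =b=> n2, =c=> n3
  n1 = b.0 | c.0 | (0 + 0)\{b,c} | b.0 → =b=> n4, =b=> n5, =c=> n6
  n2 = 0 | c.0 | (0 + 0)\{b,c} | a.b.0 → =a=> n4, =c=> n7
  n3 = b.0 | 0 | (0 + 0)\{b,c} | a.b.0 → =a=> n6, =b=> n7
  n4 = 0 | c.0 | (0 + 0)\{b,c} | b.0 → =b=> n8, =c=> n9
  n5 = b.0 | c.0 | (0 + 0)\{b,c} | 0 → =b=> n8, =c=> n10
  n6 = b.0 | 0 | (0 + 0)\{b,c} | b.0 → =b=> n10, =b=> n9
  n7 = 0 | 0 | (0 + 0)\{b,c} | a.b.0 → =a=> n9
  n8 = 0 | c.0 | (0 + 0)\{b,c} | 0 → =c=> n11
  n9 = 0 | 0 | (0 + 0)\{b,c} | b.0 → =b=> n11
  n10 = b.0 | 0 | (0 + 0)\{b,c} | 0 → =b=> n11
  n11 = 0 | 0 | (0 + 0)\{b,c} | 0 → deadlocked
Run σ = ⟨aa⟩ on P: start {m0}
  after a @ step 1: {m1}
  after a @ step 2: {m4}
  P completes σ.
Run σ = ⟨aa⟩ on Q: start {n0}
  after a @ step 1: {n1}
  after a @ step 2: ∅ (Q stuck)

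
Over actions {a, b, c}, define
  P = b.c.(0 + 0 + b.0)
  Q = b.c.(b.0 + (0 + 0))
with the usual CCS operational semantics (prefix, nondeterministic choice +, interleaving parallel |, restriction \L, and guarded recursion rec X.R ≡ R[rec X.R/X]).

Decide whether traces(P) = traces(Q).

YES

Reachable graph of P (4 states):
  u0 = b.c.(0 + 0 + b.0) ⊢ =b=> u1
  u1 = c.(0 + 0 + b.0) ⊢ =c=> u2
  u2 = 0 + 0 + b.0 ⊢ =b=> u3
  u3 = 0 ⊢ deadlocked
Reachable graph of Q (4 states):
  v0 = b.c.(b.0 + (0 + 0)) ⊢ =b=> v1
  v1 = c.(b.0 + (0 + 0)) ⊢ =c=> v2
  v2 = b.0 + (0 + 0) ⊢ =b=> v3
  v3 = 0 ⊢ deadlocked
Partition-refinement fixed point:
  B0 = {u0, v0}
  B1 = {u1, v1}
  B2 = {u2, v2}
  B3 = {u3, v3}
u0 ∈ B0, v0 ∈ B0 → same block
Bisimilar ⇒ trace-equivalent.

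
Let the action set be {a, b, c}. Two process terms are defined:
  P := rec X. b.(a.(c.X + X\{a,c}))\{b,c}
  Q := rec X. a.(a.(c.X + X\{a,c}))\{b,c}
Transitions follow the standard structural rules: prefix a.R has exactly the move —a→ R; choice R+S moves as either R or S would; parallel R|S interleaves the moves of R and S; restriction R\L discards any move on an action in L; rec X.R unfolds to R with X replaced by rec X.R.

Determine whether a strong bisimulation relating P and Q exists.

Reachable graph of P (3 states):
  m0 = rec X. b.(a.(c.X + X\{a,c}))\{b,c} ⊢ =b=> m1
  m1 = (a.(c.(rec X. b.(a.(c.X + X\{a,c}))\{b,c}) + (rec X. b.(a.(c.X + X\{a,c}))\{b,c})\{a,c}))\{b,c} ⊢ =a=> m2
  m2 = (c.(rec X. b.(a.(c.X + X\{a,c}))\{b,c}) + (rec X. b.(a.(c.X + X\{a,c}))\{b,c})\{a,c})\{b,c} ⊢ deadlocked
Reachable graph of Q (3 states):
  n0 = rec X. a.(a.(c.X + X\{a,c}))\{b,c} ⊢ =a=> n1
  n1 = (a.(c.(rec X. a.(a.(c.X + X\{a,c}))\{b,c}) + (rec X. a.(a.(c.X + X\{a,c}))\{b,c})\{a,c}))\{b,c} ⊢ =a=> n2
  n2 = (c.(rec X. a.(a.(c.X + X\{a,c}))\{b,c}) + (rec X. a.(a.(c.X + X\{a,c}))\{b,c})\{a,c})\{b,c} ⊢ deadlocked
Partition-refinement fixed point:
  B0 = {m0}
  B1 = {m1, n1}
  B2 = {m2, n2}
  B3 = {n0}
m0 ∈ B0, n0 ∈ B3 → different blocks

P ≁ Q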